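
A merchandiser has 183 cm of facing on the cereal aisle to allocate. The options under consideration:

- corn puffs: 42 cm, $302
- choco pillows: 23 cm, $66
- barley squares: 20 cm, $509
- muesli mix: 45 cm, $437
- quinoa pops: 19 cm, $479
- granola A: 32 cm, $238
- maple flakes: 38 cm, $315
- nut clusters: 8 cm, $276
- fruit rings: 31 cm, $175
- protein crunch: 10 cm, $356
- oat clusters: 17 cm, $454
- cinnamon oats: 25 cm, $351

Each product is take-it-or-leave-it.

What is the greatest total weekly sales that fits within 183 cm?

3177

By weekly sales per cm: protein crunch 35.60, nut clusters 34.50, oat clusters 26.71 lead.
The ratio ordering already packs tightly: barley squares + muesli mix + quinoa pops + maple flakes + nut clusters + protein crunch + oat clusters + cinnamon oats, 182 cm, 3177.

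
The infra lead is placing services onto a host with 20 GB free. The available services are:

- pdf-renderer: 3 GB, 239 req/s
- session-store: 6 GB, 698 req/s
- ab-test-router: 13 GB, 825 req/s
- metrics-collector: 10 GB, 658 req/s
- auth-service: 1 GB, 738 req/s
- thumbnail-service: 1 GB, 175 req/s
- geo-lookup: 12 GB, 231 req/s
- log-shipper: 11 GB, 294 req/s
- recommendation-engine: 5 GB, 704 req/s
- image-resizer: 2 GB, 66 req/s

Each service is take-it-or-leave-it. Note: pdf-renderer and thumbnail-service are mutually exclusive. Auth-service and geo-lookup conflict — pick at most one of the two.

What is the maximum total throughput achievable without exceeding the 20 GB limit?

2445

Ranking by ratio (throughput/GB): auth-service 738.00, thumbnail-service 175.00, recommendation-engine 140.80, session-store 116.33.
Pdf-renderer + session-store + auth-service + recommendation-engine + image-resizer uses 17 of the 20 GB and totals 2445.
That's the maximum — no feasible swap from here does better than 2445.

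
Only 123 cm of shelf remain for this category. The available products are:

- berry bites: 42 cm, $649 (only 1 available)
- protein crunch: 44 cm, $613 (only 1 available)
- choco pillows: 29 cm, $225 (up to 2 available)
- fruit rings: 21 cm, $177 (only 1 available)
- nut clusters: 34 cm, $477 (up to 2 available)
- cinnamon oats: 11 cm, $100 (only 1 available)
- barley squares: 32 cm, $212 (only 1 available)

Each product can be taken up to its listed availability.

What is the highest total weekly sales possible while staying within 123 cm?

1739

Filling by ratio: berry bites + 2×nut clusters + cinnamon oats for 1703, with 2 cm left unused.
Replace nut clusters and cinnamon oats with protein crunch: the trade gains 36 net, giving 1739 at 120 cm.
Nothing else within 123 cm beats 1739.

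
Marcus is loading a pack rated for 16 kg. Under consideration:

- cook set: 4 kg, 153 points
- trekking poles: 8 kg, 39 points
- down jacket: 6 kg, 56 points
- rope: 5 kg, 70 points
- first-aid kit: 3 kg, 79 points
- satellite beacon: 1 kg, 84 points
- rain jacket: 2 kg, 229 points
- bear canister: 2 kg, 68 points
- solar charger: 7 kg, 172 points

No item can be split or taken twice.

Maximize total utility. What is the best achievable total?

706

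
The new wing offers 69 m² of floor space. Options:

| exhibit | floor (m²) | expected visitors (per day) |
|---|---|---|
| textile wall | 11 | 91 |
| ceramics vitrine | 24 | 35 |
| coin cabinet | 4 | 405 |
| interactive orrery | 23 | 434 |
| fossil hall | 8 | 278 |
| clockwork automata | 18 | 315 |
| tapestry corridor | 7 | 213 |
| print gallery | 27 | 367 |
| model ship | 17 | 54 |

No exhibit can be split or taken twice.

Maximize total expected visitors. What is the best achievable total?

1697

Filling by ratio: coin cabinet + interactive orrery + fossil hall + clockwork automata + tapestry corridor for 1645, with 9 m² left unused.
Replace clockwork automata with print gallery: the trade gains 52 net, giving 1697 at 69 m².
Every other selection either busts 69 m² or fails to beat 1697.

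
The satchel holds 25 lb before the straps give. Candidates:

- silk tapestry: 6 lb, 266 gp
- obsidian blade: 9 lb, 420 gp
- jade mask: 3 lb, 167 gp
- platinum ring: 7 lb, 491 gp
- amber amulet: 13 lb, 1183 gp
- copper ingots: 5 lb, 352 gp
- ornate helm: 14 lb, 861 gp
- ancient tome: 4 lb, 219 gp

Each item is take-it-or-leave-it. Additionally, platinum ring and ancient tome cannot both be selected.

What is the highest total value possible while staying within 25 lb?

2026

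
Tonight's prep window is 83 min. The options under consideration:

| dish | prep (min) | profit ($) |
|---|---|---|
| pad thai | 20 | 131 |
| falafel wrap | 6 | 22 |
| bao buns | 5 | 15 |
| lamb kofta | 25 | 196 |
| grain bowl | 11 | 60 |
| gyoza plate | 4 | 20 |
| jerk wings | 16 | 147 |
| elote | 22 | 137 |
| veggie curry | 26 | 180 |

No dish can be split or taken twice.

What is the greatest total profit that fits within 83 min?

Filling by ratio: lamb kofta + grain bowl + gyoza plate + jerk wings + veggie curry for 603, with 1 min left unused.
Reworking the packing: pad thai + lamb kofta + jerk wings + elote uses 83 min and improves the total to 611.
That's the maximum — no swap from here does better than 611.

611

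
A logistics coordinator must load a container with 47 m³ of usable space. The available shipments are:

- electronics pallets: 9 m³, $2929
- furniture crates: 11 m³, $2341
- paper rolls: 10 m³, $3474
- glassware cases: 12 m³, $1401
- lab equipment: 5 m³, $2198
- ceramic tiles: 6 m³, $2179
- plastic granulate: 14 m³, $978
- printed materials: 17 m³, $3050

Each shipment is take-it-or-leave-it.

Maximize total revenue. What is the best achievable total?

13830

A density-first pass picks electronics pallets + furniture crates + paper rolls + lab equipment + ceramic tiles — 13121 at 41 m³.
Replace furniture crates with printed materials: the trade gains 709 net, giving 13830 at 47 m³.
That's the maximum — no swap from here does better than 13830.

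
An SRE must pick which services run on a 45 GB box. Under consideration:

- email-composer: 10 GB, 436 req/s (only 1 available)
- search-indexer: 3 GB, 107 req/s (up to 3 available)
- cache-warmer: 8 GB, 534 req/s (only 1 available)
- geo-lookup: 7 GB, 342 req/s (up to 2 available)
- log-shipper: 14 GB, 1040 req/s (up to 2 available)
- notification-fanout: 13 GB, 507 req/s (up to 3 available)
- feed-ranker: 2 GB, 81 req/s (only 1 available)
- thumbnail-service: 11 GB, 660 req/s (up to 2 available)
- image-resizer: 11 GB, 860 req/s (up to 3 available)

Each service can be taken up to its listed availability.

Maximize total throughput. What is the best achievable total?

Filling by ratio: cache-warmer + feed-ranker + 3×image-resizer for 3195, with 2 GB left unused.
Dropping feed-ranker and image-resizer frees 13 GB; slotting in log-shipper (14 GB) lifts the total to 3294 at 44 GB.
Every other selection either busts 45 GB or exceeds an availability limit or fails to beat 3294.

3294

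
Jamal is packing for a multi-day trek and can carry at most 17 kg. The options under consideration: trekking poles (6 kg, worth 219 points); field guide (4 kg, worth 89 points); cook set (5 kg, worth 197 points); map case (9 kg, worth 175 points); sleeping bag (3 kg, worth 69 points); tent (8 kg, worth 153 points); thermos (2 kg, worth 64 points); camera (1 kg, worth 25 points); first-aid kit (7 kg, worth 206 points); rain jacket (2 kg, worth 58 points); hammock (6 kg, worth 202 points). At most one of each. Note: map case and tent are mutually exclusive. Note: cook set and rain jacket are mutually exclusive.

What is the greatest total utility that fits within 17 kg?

618

Trekking poles + cook set + hammock uses 17 of the 17 kg and totals 618.
The closest alternative, trekking poles + cook set + sleeping bag + thermos + camera, reaches only 574.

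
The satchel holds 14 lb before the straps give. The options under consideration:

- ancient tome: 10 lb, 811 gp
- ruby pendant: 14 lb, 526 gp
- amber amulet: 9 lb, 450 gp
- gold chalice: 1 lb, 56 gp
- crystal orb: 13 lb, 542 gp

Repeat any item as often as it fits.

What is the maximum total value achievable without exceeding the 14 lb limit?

1035

Ranking by ratio (value/lb): ancient tome 81.10, gold chalice 56.00, amber amulet 50.00.
Ancient tome + 4×gold chalice uses 14 of the 14 lb and totals 1035.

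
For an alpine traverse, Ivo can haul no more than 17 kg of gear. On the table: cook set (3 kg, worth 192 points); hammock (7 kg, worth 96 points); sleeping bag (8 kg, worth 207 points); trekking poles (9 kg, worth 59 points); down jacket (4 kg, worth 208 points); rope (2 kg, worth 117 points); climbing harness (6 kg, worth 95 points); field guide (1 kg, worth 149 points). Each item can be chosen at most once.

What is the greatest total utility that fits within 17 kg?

Ranking by ratio (utility/kg): field guide 149.00, cook set 64.00, rope 58.50.
Greedy by ratio would take cook set + down jacket + rope + climbing harness + field guide: 16 kg used, total 761.
Replace climbing harness with hammock: the trade gains 1 net, giving 762 at 17 kg.
The closest alternative, cook set + down jacket + rope + climbing harness + field guide, reaches only 761.

762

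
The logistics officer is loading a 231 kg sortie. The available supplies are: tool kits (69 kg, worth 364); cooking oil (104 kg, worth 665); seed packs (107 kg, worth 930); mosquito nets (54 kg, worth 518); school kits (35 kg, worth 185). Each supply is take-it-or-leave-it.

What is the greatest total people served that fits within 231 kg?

1812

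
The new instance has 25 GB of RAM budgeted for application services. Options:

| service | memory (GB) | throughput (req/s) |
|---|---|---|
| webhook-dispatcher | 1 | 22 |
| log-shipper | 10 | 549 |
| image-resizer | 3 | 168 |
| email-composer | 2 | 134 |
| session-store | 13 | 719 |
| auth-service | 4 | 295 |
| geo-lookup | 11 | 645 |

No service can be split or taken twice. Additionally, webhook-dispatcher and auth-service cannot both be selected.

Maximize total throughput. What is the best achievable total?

1489

Log-shipper + auth-service + geo-lookup uses 25 of the 25 GB and totals 1489.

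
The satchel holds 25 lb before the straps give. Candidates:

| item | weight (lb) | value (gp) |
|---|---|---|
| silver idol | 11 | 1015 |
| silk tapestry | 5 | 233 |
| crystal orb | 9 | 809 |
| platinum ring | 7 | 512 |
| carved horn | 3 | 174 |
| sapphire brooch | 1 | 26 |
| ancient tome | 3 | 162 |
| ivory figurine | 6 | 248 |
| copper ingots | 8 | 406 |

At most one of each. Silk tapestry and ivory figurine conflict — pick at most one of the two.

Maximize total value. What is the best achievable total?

2057

Ranking by ratio (value/lb): silver idol 92.27, crystal orb 89.89, platinum ring 73.14.
A density-first pass picks silver idol + crystal orb + carved horn + sapphire brooch — 2024 at 24 lb.
The 4 lb tied up in carved horn and sapphire brooch is better spent on silk tapestry — total rises to 2057 (25 lb).
Next best is silver idol + crystal orb + carved horn + sapphire brooch at 2024 (24 lb) — short by 33.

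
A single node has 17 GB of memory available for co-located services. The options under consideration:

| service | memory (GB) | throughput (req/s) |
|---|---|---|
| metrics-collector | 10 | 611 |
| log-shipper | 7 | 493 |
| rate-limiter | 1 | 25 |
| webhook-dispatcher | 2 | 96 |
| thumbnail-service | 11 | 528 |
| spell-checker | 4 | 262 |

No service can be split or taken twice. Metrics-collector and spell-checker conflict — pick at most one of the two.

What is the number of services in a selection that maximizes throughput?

2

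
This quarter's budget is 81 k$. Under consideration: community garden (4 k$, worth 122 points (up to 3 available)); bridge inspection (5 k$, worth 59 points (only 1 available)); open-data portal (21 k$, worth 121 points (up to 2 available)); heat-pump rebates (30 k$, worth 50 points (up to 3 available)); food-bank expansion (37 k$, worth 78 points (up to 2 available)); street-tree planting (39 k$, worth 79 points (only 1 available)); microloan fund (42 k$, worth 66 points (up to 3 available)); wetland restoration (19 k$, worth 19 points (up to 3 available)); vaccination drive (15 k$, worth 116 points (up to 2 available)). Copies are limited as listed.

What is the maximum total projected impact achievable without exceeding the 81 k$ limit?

783

Filling by ratio: 3×community garden + bridge inspection + open-data portal + 2×vaccination drive for 778, with 13 k$ left unused.
Replace vaccination drive with open-data portal: the trade gains 5 net, giving 783 at 74 k$.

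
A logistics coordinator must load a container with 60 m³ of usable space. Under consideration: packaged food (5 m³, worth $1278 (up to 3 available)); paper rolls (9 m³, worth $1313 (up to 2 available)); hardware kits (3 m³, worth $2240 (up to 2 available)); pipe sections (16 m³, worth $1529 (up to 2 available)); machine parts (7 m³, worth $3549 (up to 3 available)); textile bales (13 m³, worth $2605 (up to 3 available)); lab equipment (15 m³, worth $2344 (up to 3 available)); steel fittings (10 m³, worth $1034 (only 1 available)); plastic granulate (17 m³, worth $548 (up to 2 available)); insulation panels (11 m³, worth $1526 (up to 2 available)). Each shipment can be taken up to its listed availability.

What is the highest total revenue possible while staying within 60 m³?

21615

By revenue per m³: hardware kits 746.67, machine parts 507.00, packaged food 255.60 lead.
Taking the top-ratio shipments first gives 3×packaged food + 2×hardware kits + 3×machine parts + textile bales for 21566 (55 m³).
The 10 m³ tied up in 2×packaged food is better spent on textile bales — total rises to 21615 (58 m³).
That's the maximum — no swap from here does better than 21615.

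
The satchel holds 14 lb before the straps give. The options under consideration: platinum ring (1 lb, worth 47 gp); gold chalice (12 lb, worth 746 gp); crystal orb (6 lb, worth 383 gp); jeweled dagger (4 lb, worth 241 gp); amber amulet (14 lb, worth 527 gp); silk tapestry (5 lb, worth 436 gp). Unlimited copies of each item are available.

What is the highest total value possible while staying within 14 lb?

1113

Ranking by ratio (value/lb): silk tapestry 87.20, crystal orb 63.83, gold chalice 62.17, jeweled dagger 60.25.
Taking jeweled dagger + 2×silk tapestry: 14 lb used, 1113 in value.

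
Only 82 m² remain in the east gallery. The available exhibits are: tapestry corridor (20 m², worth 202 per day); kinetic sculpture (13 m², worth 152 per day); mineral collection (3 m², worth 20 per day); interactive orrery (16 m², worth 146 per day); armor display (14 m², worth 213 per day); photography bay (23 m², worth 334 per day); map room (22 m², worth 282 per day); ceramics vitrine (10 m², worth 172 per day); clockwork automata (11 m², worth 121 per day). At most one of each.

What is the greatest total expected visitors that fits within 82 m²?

1153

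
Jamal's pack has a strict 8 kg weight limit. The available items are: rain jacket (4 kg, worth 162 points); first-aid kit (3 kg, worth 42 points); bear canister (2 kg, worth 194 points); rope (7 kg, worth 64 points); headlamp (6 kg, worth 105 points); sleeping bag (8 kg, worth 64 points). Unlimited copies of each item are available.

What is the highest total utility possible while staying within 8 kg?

By utility per kg: bear canister 97.00, rain jacket 40.50, headlamp 17.50, first-aid kit 14.00 lead.
Taking 4×bear canister: 8 kg used, 776 in utility.
No other feasible combination exceeds 776.

776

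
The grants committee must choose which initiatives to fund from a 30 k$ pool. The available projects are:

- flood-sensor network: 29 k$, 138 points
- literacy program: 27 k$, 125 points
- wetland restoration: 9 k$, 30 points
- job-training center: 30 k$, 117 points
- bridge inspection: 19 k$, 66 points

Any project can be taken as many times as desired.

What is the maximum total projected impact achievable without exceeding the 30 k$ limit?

By projected impact per k$: flood-sensor network 4.76, literacy program 4.63, job-training center 3.90, bridge inspection 3.47 lead.
Flood-sensor network uses 29 of the 30 k$ and totals 138.
Every other selection either busts 30 k$ or fails to beat 138.

138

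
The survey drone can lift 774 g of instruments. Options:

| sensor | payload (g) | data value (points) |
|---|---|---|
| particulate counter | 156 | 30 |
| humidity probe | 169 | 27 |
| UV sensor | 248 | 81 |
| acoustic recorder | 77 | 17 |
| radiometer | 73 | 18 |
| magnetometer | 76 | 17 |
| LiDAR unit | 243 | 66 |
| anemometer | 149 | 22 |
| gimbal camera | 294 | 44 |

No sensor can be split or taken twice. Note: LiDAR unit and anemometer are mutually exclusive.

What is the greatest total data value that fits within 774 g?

199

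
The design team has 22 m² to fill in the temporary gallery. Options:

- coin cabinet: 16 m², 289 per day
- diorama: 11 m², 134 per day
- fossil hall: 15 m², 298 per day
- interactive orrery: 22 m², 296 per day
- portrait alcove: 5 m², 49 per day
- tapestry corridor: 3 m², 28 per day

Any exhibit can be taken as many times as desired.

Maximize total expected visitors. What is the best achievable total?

354

Taking the top-ratio exhibits first gives fossil hall + portrait alcove for 347 (20 m²).
Dropping portrait alcove frees 5 m²; slotting in 2×tapestry corridor (6 m²) lifts the total to 354 at 21 m².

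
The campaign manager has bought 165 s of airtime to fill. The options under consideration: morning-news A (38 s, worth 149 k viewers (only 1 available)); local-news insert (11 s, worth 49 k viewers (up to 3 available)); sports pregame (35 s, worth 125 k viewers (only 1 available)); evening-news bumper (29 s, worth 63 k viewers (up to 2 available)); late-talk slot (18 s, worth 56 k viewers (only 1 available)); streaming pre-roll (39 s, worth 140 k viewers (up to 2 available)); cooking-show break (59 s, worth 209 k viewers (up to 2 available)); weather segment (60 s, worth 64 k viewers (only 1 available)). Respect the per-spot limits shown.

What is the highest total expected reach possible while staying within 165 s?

Filling by ratio: morning-news A + 3×local-news insert + 2×streaming pre-roll for 576, with 16 s left unused.
The 78 s tied up in 2×streaming pre-roll is better spent on sports pregame + cooking-show break — total rises to 630 (165 s).
That's the maximum — no swap from here does better than 630.

630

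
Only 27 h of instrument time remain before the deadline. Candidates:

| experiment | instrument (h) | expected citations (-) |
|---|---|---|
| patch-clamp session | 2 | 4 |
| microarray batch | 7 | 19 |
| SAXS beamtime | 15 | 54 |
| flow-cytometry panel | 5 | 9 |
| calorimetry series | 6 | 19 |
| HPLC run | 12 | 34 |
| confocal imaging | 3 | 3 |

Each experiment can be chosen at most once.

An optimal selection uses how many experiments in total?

2

Optimal total is 88.
For example SAXS beamtime + HPLC run achieves it, using 27 h.
Any selection reaching 88 contains exactly 2 experiments.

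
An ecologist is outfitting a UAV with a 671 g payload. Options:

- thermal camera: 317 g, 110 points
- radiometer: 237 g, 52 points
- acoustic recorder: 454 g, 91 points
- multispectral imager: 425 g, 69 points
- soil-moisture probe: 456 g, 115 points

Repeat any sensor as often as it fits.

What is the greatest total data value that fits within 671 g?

By data value per g: thermal camera 0.35, soil-moisture probe 0.25, radiometer 0.22, acoustic recorder 0.20 lead.
2×thermal camera uses 634 of the 671 g and totals 220.
That's the maximum — no swap from here does better than 220.

220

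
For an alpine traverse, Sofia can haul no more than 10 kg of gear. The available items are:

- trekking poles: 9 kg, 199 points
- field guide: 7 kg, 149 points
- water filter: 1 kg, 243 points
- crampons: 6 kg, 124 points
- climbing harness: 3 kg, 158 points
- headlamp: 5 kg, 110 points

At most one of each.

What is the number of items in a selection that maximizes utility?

Best achievable utility is 525.
water filter + crampons + climbing harness hits 525 at 10 kg.
Any selection reaching 525 contains exactly 3 items.

3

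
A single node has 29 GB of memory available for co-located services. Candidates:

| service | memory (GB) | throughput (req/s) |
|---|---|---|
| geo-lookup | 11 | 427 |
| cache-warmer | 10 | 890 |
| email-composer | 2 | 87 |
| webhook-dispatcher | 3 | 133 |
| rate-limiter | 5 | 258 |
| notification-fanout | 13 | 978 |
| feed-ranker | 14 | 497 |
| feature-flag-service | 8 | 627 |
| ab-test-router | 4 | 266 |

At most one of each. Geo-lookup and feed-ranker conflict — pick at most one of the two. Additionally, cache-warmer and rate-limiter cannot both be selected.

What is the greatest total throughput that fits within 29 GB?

2221

Ranking by ratio (throughput/GB): cache-warmer 89.00, feature-flag-service 78.38, notification-fanout 75.23, ab-test-router 66.50.
Taking cache-warmer + email-composer + notification-fanout + ab-test-router: 29 GB used, 2221 in throughput.
Next best is cache-warmer + notification-fanout + ab-test-router at 2134 (27 GB) — short by 87.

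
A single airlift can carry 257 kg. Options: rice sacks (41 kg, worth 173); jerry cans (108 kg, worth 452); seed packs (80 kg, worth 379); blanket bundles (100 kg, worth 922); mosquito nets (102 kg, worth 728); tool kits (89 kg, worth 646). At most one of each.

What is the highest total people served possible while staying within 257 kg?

Filling by ratio: rice sacks + blanket bundles + tool kits for 1741, with 27 kg left unused.
Dropping tool kits frees 89 kg; slotting in mosquito nets (102 kg) lifts the total to 1823 at 243 kg.
The closest alternative, rice sacks + blanket bundles + tool kits, reaches only 1741.

1823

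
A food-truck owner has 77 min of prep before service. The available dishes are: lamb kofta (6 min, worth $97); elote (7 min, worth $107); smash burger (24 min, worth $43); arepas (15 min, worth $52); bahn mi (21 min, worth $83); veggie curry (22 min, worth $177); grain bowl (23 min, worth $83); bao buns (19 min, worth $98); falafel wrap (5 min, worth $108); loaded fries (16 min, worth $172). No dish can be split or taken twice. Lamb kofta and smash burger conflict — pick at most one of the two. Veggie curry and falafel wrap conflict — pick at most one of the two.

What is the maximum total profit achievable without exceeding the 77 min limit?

665

Ranking by ratio (profit/min): falafel wrap 21.60, lamb kofta 16.17, elote 15.29, loaded fries 10.75.
Best packing: lamb kofta + elote + bahn mi + bao buns + falafel wrap + loaded fries — 74 min, 665 total.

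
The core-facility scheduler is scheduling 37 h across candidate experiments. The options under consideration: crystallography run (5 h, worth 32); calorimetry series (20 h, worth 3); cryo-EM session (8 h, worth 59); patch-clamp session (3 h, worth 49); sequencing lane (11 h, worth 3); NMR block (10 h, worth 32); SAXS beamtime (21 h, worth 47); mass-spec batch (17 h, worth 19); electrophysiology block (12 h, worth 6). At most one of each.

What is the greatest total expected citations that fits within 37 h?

187

A density-first pass picks crystallography run + cryo-EM session + patch-clamp session + sequencing lane + NMR block — 175 at 37 h.
Replace sequencing lane and NMR block with SAXS beamtime: the trade gains 12 net, giving 187 at 37 h.
No other feasible combination exceeds 187.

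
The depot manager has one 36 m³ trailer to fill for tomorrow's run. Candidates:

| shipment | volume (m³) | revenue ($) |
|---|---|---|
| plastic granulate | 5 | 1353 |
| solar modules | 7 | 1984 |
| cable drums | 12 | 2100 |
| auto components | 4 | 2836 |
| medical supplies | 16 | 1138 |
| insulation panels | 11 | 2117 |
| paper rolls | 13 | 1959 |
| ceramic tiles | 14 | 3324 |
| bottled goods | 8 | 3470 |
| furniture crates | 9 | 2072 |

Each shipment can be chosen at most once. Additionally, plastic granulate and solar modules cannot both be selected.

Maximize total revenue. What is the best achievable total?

Auto components + ceramic tiles + bottled goods + furniture crates uses 35 of the 36 m³ and totals 11702.
Every other selection either busts 36 m³ or breaks a pairing rule or fails to beat 11702.

11702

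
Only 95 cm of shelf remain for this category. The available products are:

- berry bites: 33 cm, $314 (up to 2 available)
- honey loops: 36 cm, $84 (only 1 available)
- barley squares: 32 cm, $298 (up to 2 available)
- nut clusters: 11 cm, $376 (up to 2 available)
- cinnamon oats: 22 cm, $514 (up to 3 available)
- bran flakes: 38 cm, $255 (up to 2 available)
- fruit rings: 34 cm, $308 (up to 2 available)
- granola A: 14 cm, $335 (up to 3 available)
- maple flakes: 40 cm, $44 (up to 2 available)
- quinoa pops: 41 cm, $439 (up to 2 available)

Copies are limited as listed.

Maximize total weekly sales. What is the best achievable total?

2450

Taking the top-ratio products first gives 2×nut clusters + cinnamon oats + 3×granola A for 2271 (86 cm).
The 14 cm tied up in granola A is better spent on cinnamon oats — total rises to 2450 (94 cm).
No other feasible combination exceeds 2450.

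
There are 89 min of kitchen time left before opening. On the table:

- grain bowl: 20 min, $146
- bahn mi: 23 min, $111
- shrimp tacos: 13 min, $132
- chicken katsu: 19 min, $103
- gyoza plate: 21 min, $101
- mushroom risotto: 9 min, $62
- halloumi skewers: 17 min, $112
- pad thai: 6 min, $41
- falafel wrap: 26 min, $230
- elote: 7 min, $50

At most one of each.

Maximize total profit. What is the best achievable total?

Taking the top-ratio dishes first gives grain bowl + shrimp tacos + mushroom risotto + pad thai + falafel wrap + elote for 661 (81 min).
The 9 min tied up in mushroom risotto is better spent on halloumi skewers — total rises to 711 (89 min).

711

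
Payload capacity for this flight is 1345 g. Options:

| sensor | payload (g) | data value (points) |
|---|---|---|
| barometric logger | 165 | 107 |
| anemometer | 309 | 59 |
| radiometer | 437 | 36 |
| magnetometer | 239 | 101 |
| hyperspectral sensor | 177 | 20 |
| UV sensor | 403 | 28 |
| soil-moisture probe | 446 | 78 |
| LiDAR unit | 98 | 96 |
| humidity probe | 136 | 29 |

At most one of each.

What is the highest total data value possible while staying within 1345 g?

Filling by ratio: barometric logger + anemometer + magnetometer + hyperspectral sensor + LiDAR unit + humidity probe for 412, with 221 g left unused.
The 313 g tied up in hyperspectral sensor and humidity probe is better spent on soil-moisture probe — total rises to 441 (1257 g).
That's the maximum — no swap from here does better than 441.

441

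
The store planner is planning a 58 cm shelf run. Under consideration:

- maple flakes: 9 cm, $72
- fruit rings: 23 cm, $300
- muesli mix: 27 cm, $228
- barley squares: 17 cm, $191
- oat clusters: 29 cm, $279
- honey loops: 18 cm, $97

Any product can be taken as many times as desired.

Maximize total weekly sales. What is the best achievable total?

Greedy by ratio would take maple flakes + 2×fruit rings: 55 cm used, total 672.
The 32 cm tied up in maple flakes and fruit rings is better spent on 2×barley squares — total rises to 682 (57 cm).

682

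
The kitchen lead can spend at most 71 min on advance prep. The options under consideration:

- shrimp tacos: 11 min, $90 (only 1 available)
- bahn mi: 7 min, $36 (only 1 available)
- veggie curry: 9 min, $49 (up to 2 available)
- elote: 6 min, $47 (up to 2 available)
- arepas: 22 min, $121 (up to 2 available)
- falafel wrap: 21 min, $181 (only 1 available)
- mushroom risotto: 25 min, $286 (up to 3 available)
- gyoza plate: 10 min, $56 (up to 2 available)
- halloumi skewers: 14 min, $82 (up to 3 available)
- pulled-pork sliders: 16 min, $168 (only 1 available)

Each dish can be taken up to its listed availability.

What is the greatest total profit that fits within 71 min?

753

Taking the top-ratio dishes first gives 2×mushroom risotto + pulled-pork sliders for 740 (66 min).
Dropping pulled-pork sliders frees 16 min; slotting in falafel wrap (21 min) lifts the total to 753 at 71 min.
No other feasible combination exceeds 753.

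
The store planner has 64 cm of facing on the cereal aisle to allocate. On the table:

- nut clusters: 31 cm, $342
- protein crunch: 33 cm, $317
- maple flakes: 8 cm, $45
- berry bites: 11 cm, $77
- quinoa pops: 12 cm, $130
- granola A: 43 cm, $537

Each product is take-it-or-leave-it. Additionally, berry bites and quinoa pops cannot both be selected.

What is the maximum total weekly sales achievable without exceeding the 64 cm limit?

Taking maple flakes + quinoa pops + granola A: 63 cm used, 712 in weekly sales.
The closest alternative, quinoa pops + granola A, reaches only 667.

712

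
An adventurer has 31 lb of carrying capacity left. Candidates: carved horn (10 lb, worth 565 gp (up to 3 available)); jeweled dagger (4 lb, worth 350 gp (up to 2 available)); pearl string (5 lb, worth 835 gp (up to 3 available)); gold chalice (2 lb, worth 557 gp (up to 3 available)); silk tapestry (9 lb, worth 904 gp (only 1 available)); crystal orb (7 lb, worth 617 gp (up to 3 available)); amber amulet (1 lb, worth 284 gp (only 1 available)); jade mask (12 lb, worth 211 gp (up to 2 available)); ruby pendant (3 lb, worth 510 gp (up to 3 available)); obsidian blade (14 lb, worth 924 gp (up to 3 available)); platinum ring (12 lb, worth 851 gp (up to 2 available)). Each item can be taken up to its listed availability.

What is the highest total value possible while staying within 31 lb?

Best packing: 3×pearl string + 3×gold chalice + amber amulet + 3×ruby pendant — 31 lb, 5990 total.

5990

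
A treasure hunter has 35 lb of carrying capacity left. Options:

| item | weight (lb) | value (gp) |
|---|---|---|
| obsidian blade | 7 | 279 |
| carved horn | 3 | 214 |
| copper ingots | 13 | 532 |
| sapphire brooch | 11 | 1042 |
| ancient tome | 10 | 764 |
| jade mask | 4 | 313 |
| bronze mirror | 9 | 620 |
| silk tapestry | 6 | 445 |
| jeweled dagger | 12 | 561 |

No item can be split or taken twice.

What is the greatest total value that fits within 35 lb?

2778

The ratio ordering already packs tightly: carved horn + sapphire brooch + ancient tome + jade mask + silk tapestry, 34 lb, 2778.
Runner-up sapphire brooch + ancient tome + jade mask + bronze mirror tops out at 2739.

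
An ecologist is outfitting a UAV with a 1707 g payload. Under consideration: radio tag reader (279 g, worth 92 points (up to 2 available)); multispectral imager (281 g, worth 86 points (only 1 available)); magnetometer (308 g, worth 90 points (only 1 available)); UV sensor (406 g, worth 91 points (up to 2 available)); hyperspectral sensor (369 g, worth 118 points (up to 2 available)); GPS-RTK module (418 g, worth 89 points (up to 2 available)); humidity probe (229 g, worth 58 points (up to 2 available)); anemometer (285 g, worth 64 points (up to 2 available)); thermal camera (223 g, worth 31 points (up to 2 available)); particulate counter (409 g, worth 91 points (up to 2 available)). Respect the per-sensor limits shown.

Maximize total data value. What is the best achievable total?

511

Taking the top-ratio sensors first gives 2×radio tag reader + multispectral imager + 2×hyperspectral sensor for 506 (1577 g).
Replace multispectral imager with particulate counter: the trade gains 5 net, giving 511 at 1705 g.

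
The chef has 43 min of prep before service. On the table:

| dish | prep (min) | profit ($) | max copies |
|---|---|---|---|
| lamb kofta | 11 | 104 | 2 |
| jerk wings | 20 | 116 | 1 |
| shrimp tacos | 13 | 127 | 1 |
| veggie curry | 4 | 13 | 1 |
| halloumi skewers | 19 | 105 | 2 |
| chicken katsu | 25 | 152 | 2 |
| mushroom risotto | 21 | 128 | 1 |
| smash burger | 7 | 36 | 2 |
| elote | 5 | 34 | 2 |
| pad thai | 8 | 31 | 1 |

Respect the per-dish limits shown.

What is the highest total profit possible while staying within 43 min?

A density-first pass picks 2×lamb kofta + shrimp tacos + elote — 369 at 40 min.
Dropping elote frees 5 min; slotting in smash burger (7 min) lifts the total to 371 at 42 min.
That's the maximum — no swap from here does better than 371.

371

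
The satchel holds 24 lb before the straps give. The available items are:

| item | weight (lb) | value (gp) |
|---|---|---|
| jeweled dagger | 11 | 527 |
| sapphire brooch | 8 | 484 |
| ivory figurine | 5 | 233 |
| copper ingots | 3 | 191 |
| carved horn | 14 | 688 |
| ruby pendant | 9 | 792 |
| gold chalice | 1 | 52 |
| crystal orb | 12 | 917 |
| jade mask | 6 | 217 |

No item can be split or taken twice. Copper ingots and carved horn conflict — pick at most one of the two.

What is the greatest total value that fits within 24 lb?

1900

Copper ingots + ruby pendant + crystal orb uses 24 of the 24 lb and totals 1900.
The closest alternative, ruby pendant + gold chalice + crystal orb, reaches only 1761.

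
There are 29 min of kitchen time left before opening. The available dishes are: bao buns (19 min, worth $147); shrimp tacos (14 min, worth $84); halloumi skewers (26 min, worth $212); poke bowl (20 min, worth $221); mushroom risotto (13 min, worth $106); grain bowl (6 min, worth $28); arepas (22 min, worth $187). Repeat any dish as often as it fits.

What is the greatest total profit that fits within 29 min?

The ratio ordering already packs tightly: poke bowl + grain bowl, 26 min, 249.
Every other selection either busts 29 min or fails to beat 249.

249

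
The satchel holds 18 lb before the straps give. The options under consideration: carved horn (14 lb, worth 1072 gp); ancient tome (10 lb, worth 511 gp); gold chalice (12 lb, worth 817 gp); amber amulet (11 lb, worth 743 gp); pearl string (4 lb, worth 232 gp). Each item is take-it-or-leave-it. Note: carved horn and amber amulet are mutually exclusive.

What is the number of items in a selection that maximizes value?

Best achievable value is 1304.
carved horn + pearl string hits 1304 at 18 lb.
Any selection reaching 1304 contains exactly 2 items.

2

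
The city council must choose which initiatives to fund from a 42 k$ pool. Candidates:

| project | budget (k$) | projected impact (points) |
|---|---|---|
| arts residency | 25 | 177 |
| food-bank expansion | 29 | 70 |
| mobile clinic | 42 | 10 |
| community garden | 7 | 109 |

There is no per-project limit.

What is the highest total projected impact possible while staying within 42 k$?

6×community garden uses 42 of the 42 k$ and totals 654.
Every other selection either busts 42 k$ or fails to beat 654.

654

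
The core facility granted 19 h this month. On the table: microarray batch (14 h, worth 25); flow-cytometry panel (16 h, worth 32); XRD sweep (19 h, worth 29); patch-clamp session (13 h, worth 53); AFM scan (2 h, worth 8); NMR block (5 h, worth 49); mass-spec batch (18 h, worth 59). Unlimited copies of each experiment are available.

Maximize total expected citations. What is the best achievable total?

163

Ranking by ratio (expected citations/h): NMR block 9.80, patch-clamp session 4.08, AFM scan 4.00.
Taking 2×AFM scan + 3×NMR block: 19 h used, 163 in expected citations.
No other feasible combination exceeds 163.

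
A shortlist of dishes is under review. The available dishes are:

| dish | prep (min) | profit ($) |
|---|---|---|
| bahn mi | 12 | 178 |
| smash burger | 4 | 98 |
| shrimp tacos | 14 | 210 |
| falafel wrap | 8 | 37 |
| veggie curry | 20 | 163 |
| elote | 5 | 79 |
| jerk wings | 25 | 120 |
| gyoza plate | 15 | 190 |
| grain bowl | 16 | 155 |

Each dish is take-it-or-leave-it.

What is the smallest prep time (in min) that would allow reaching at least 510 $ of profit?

Minimise min subject to total profit ≥ 510.
Taking bahn mi + smash burger + shrimp tacos + elote gives 565 (≥ 510) for 35 min.
No combination under 35 min hits 510.

35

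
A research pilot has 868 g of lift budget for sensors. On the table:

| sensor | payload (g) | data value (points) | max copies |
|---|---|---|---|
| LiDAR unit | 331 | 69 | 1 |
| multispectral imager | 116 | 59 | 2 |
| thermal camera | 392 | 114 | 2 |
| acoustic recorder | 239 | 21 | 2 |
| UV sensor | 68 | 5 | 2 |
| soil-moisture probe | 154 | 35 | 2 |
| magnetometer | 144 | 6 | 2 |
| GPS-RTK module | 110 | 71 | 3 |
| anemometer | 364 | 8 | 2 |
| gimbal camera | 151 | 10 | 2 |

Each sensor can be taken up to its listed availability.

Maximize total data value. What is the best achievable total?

Filling by ratio: 2×multispectral imager + 2×UV sensor + soil-moisture probe + 3×GPS-RTK module for 376, with 16 g left unused.
Dropping multispectral imager and 2×UV sensor and soil-moisture probe frees 406 g; slotting in thermal camera (392 g) lifts the total to 386 at 838 g.

386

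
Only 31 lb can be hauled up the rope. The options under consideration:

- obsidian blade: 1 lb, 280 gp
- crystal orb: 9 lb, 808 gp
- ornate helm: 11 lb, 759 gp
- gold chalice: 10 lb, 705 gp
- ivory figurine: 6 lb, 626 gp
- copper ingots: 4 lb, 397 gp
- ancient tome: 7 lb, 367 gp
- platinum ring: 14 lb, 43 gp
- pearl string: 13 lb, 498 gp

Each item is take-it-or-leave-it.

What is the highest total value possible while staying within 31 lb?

2870

By value per lb: obsidian blade 280.00, ivory figurine 104.33, copper ingots 99.25 lead.
A density-first pass picks obsidian blade + crystal orb + gold chalice + ivory figurine + copper ingots — 2816 at 30 lb.
Dropping gold chalice frees 10 lb; slotting in ornate helm (11 lb) lifts the total to 2870 at 31 lb.
That's the maximum — no swap from here does better than 2870.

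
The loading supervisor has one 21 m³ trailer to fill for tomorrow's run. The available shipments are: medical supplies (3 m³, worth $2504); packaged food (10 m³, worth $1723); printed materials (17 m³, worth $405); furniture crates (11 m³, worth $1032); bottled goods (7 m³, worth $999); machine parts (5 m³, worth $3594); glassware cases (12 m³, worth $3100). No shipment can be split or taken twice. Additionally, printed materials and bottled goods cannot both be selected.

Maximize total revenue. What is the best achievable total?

9198

Taking medical supplies + machine parts + glassware cases: 20 m³ used, 9198 in revenue.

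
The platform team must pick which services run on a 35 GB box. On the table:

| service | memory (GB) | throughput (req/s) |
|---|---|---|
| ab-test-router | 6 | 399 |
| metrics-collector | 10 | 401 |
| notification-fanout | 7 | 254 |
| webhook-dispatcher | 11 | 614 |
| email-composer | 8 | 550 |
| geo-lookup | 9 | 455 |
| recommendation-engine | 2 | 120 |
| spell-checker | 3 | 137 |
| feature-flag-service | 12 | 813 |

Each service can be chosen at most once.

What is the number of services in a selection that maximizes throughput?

Optimal total is 2217.
ab-test-router + email-composer + geo-lookup + feature-flag-service hits 2217 at 35 GB.
All optima have 4 services.

4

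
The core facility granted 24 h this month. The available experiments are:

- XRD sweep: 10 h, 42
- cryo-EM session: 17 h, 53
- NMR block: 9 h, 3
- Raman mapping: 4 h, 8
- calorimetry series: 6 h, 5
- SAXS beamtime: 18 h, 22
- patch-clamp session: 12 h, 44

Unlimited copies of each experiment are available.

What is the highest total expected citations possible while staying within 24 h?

Density check — XRD sweep 4.20, patch-clamp session 3.67, cryo-EM session 3.12, Raman mapping 2.00 are the best per h.
2×XRD sweep + Raman mapping uses 24 of the 24 h and totals 92.
That's the maximum — no swap from here does better than 92.

92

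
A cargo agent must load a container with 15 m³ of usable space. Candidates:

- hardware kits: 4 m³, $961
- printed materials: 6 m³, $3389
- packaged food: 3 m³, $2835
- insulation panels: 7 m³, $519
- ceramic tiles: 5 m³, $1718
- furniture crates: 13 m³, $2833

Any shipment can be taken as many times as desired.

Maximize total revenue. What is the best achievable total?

14175

The ratio ordering already packs tightly: 5×packaged food, 15 m³, 14175.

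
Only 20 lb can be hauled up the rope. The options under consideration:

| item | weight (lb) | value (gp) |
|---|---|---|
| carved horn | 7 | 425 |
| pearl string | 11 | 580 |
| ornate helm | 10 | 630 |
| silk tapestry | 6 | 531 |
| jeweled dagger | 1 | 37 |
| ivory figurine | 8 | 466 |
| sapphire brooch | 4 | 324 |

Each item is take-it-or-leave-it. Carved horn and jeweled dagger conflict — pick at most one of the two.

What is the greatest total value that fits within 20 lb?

By value per lb: silk tapestry 88.50, sapphire brooch 81.00, ornate helm 63.00, carved horn 60.71 lead.
Ornate helm + silk tapestry + sapphire brooch uses 20 of the 20 lb and totals 1485.
Next best is silk tapestry + jeweled dagger + ivory figurine + sapphire brooch at 1358 (19 lb) — short by 127.

1485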